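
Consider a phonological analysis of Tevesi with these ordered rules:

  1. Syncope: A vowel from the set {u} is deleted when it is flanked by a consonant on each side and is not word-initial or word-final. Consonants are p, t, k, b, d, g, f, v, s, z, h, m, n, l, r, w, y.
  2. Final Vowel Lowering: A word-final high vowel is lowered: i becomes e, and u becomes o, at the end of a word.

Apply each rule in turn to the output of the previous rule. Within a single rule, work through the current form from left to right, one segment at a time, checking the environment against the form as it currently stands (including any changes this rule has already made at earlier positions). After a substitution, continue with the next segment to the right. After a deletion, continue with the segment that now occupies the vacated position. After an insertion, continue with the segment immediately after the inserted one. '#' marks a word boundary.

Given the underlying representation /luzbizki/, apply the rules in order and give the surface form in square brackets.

[lzbizke]

1 Syncope: [luzbizki] → [lzbizki]
2 Final Vowel Lowering: [lzbizki] → [lzbizke]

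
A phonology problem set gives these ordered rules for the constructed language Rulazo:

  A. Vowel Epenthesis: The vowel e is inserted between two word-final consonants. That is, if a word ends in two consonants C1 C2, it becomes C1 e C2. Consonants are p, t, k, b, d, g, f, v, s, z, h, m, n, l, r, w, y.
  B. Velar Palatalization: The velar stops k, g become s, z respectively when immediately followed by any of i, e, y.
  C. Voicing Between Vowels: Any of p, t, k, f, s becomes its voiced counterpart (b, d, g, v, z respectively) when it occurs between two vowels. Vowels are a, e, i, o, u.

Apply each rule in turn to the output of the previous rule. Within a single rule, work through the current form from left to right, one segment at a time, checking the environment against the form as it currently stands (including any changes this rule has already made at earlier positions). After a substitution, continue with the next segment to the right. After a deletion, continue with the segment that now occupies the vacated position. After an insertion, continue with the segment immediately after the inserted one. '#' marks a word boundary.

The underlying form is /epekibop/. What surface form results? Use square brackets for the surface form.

A Vowel Epenthesis: no change — [epekibop]
B Velar Palatalization: [epekibop] → [epesibop]
C Voicing Between Vowels: [epesibop] → [ebezibop]

[ebezibop]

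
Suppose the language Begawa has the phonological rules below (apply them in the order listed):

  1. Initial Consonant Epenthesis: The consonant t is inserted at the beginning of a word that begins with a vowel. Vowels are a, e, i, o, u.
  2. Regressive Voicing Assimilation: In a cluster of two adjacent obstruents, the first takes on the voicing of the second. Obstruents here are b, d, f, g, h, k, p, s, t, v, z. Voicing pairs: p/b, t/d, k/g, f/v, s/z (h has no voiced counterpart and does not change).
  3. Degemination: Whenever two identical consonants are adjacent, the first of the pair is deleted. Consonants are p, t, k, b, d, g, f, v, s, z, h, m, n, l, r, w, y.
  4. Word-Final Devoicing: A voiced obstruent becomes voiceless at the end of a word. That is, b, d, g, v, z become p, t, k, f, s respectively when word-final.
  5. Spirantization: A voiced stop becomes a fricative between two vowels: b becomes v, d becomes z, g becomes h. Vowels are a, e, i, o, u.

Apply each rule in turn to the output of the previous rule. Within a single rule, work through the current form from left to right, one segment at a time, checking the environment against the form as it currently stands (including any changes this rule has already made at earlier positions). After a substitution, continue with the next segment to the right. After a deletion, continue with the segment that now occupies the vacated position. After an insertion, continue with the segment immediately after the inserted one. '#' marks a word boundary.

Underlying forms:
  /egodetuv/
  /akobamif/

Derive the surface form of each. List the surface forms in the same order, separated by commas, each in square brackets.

[tehozetuf], [takovamif]

/egodetuv/:
  1 Initial Consonant Epenthesis: [egodetuv] → [tegodetuv]
  2 Regressive Voicing Assimilation: no change — [tegodetuv]
  3 Degemination: no change — [tegodetuv]
  4 Word-Final Devoicing: [tegodetuv] → [tegodetuf]
  5 Spirantization: [tegodetuf] → [tehozetuf]
/akobamif/:
  1 Initial Consonant Epenthesis: [akobamif] → [takobamif]
  2 Regressive Voicing Assimilation: no change — [takobamif]
  3 Degemination: no change — [takobamif]
  4 Word-Final Devoicing: no change — [takobamif]
  5 Spirantization: [takobamif] → [takovamif]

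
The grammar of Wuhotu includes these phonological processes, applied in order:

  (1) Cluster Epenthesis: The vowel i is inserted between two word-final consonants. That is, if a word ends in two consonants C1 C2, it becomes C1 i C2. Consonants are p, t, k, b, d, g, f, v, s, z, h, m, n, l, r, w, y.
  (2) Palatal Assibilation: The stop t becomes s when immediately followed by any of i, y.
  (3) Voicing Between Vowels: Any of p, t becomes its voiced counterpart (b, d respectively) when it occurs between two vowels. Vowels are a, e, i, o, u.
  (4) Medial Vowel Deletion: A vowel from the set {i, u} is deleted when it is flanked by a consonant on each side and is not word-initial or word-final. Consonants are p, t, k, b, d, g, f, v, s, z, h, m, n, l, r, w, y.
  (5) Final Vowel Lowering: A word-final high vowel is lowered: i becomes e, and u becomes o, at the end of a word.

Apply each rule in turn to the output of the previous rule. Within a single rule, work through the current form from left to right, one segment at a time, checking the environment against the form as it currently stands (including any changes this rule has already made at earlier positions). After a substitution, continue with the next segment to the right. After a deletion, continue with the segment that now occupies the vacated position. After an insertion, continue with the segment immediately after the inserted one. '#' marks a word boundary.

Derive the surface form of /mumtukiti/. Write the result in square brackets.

(1) Cluster Epenthesis: no change — [mumtukiti]
(2) Palatal Assibilation: [mumtukiti] → [mumtukisi]
(3) Voicing Between Vowels: no change — [mumtukisi]
(4) Medial Vowel Deletion: [mumtukisi] → [mmtksi]
(5) Final Vowel Lowering: [mmtksi] → [mmtkse]

[mmtkse]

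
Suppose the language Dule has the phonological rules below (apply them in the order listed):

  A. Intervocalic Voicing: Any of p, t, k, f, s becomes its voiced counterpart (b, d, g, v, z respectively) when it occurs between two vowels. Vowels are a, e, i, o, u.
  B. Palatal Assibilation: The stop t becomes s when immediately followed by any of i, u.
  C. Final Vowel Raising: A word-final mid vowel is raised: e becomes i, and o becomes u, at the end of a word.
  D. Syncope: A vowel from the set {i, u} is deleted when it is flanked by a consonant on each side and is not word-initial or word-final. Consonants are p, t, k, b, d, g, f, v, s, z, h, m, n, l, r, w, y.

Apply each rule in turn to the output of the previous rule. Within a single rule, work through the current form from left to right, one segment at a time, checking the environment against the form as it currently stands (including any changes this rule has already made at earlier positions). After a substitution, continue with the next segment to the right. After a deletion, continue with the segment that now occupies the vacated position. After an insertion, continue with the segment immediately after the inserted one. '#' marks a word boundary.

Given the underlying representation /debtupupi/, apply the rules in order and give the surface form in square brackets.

[debsbbi]

A Intervocalic Voicing: [debtupupi] → [debtububi]
B Palatal Assibilation: [debtububi] → [debsububi]
C Final Vowel Raising: no change — [debsububi]
D Syncope: [debsububi] → [debsbbi]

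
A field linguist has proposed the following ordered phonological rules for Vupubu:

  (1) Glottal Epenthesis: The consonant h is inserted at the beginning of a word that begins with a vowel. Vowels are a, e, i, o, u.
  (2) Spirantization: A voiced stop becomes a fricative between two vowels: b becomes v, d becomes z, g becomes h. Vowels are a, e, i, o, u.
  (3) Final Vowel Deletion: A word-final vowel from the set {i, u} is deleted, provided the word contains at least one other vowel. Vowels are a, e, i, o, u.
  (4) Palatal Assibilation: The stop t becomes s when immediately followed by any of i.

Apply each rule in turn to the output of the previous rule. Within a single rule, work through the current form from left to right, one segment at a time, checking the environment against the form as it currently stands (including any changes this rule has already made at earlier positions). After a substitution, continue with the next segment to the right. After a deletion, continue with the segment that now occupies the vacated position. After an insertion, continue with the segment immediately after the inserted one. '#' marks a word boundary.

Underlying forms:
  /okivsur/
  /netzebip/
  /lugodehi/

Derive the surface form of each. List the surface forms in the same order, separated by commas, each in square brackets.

/okivsur/:
  (1) Glottal Epenthesis: [okivsur] → [hokivsur]
  (2) Spirantization: no change — [hokivsur]
  (3) Final Vowel Deletion: no change — [hokivsur]
  (4) Palatal Assibilation: no change — [hokivsur]
/netzebip/:
  (1) Glottal Epenthesis: no change — [netzebip]
  (2) Spirantization: [netzebip] → [netzevip]
  (3) Final Vowel Deletion: no change — [netzevip]
  (4) Palatal Assibilation: no change — [netzevip]
/lugodehi/:
  (1) Glottal Epenthesis: no change — [lugodehi]
  (2) Spirantization: [lugodehi] → [luhozehi]
  (3) Final Vowel Deletion: [luhozehi] → [luhozeh]
  (4) Palatal Assibilation: no change — [luhozeh]

[hokivsur], [netzevip], [luhozeh]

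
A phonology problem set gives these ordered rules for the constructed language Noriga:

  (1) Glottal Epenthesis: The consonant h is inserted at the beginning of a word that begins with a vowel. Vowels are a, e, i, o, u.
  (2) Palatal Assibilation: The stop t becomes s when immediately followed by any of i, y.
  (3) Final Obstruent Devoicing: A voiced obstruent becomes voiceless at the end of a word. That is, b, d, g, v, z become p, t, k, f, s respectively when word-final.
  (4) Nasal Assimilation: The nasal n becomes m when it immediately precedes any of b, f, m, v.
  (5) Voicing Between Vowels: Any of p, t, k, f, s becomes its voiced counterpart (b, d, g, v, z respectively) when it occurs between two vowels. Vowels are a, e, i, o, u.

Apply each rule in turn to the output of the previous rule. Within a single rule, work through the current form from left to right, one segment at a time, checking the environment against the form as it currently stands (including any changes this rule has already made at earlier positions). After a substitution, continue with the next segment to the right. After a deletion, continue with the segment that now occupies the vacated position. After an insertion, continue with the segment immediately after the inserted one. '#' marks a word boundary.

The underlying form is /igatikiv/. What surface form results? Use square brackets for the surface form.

(1) Glottal Epenthesis: [igatikiv] → [higatikiv]
(2) Palatal Assibilation: [higatikiv] → [higasikiv]
(3) Final Obstruent Devoicing: [higasikiv] → [higasikif]
(4) Nasal Assimilation: no change — [higasikif]
(5) Voicing Between Vowels: [higasikif] → [higazigif]

[higazigif]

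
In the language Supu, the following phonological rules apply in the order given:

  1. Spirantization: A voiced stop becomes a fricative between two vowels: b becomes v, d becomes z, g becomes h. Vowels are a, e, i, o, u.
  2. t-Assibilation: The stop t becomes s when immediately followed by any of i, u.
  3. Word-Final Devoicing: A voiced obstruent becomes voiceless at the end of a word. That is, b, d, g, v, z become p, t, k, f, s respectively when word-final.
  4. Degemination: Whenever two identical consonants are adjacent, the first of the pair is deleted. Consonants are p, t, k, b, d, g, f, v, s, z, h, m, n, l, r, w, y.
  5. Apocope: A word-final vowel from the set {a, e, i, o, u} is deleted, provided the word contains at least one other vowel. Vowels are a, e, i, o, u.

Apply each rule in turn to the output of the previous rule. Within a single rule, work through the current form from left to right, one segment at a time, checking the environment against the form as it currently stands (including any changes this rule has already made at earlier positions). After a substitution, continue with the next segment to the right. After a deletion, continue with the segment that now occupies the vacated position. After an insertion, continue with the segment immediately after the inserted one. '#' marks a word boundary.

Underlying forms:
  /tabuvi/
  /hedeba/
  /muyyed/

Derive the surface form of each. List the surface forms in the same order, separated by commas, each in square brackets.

[tavuv], [hezev], [muyet]

/tabuvi/:
  1 Spirantization: [tabuvi] → [tavuvi]
  2 t-Assibilation: no change — [tavuvi]
  3 Word-Final Devoicing: no change — [tavuvi]
  4 Degemination: no change — [tavuvi]
  5 Apocope: [tavuvi] → [tavuv]
/hedeba/:
  1 Spirantization: [hedeba] → [hezeva]
  2 t-Assibilation: no change — [hezeva]
  3 Word-Final Devoicing: no change — [hezeva]
  4 Degemination: no change — [hezeva]
  5 Apocope: [hezeva] → [hezev]
/muyyed/:
  1 Spirantization: no change — [muyyed]
  2 t-Assibilation: no change — [muyyed]
  3 Word-Final Devoicing: [muyyed] → [muyyet]
  4 Degemination: [muyyet] → [muyet]
  5 Apocope: no change — [muyet]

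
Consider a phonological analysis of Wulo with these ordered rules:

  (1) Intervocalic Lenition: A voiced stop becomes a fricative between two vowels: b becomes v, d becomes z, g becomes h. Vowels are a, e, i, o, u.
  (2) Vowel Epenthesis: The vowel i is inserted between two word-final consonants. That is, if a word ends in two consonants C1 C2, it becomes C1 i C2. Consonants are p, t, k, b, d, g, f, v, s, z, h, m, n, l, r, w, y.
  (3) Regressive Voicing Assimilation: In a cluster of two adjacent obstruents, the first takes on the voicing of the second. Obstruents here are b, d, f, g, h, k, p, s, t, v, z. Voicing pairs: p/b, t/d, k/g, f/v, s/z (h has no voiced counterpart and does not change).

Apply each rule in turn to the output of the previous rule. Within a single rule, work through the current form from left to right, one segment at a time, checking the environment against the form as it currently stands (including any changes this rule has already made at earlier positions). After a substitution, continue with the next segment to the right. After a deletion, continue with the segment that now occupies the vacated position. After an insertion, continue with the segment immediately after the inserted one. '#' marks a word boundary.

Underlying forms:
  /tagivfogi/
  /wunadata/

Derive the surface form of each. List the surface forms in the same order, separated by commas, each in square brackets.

[tahiffohi], [wunazata]

/tagivfogi/:
  (1) Intervocalic Lenition: [tagivfogi] → [tahivfohi]
  (2) Vowel Epenthesis: no change — [tahivfohi]
  (3) Regressive Voicing Assimilation: [tahivfohi] → [tahiffohi]
/wunadata/:
  (1) Intervocalic Lenition: [wunadata] → [wunazata]
  (2) Vowel Epenthesis: no change — [wunazata]
  (3) Regressive Voicing Assimilation: no change — [wunazata]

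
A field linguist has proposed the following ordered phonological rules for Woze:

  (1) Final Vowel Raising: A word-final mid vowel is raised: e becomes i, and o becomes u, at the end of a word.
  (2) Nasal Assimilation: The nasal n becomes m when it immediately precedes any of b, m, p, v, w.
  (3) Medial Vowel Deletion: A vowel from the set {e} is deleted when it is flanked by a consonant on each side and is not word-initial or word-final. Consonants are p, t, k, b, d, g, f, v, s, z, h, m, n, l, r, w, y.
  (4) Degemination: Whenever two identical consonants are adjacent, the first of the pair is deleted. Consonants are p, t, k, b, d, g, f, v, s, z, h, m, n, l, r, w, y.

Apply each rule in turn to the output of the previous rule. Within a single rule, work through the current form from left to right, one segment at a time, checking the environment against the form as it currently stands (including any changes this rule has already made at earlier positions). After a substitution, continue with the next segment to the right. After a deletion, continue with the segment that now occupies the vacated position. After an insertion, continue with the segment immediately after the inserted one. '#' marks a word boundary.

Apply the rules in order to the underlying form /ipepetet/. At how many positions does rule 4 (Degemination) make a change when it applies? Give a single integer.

2

(1) Final Vowel Raising: no change — [ipepetet]
(2) Nasal Assimilation: no change — [ipepetet]
(3) Medial Vowel Deletion: [ipepetet] → [ipptt]
(4) Degemination: [ipptt] → [ipt]
Rule 4 changed 2 position(s).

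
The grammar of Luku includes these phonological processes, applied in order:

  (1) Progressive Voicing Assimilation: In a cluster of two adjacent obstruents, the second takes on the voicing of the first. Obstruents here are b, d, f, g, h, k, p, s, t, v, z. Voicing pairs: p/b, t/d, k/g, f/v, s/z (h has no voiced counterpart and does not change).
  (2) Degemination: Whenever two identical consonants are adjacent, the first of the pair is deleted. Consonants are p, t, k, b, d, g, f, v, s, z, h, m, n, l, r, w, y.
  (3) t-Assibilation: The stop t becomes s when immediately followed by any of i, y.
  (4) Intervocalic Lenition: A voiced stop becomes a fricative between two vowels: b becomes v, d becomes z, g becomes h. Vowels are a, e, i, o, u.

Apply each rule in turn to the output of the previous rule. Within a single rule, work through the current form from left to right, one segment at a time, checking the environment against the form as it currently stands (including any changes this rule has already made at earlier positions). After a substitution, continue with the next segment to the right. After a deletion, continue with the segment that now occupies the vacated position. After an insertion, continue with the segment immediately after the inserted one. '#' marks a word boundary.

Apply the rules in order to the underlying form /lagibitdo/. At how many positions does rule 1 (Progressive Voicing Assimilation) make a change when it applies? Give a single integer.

(1) Progressive Voicing Assimilation: [lagibitdo] → [lagibitto]
(2) Degemination: [lagibitto] → [lagibito]
(3) t-Assibilation: no change — [lagibito]
(4) Intervocalic Lenition: [lagibito] → [lahivito]
Rule 1 changed 1 position(s).

1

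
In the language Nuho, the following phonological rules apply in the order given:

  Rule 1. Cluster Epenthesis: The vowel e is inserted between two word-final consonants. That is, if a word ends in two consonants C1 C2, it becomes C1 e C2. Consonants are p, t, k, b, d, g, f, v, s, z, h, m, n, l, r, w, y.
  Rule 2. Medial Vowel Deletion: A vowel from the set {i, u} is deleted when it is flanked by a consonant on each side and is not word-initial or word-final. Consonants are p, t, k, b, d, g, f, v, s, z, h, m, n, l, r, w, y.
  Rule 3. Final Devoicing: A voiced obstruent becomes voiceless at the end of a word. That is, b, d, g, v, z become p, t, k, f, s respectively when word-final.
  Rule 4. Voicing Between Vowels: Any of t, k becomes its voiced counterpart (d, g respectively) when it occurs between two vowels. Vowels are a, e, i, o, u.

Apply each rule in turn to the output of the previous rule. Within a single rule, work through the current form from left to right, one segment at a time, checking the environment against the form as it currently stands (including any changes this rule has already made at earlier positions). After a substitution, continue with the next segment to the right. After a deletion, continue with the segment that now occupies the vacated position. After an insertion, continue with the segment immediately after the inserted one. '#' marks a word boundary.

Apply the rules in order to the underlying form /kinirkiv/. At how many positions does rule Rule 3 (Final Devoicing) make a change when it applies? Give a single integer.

1

Rule 1 Cluster Epenthesis: no change — [kinirkiv]
Rule 2 Medial Vowel Deletion: [kinirkiv] → [knrkv]
Rule 3 Final Devoicing: [knrkv] → [knrkf]
Rule 4 Voicing Between Vowels: no change — [knrkf]
Rule Rule 3 changed 1 position(s).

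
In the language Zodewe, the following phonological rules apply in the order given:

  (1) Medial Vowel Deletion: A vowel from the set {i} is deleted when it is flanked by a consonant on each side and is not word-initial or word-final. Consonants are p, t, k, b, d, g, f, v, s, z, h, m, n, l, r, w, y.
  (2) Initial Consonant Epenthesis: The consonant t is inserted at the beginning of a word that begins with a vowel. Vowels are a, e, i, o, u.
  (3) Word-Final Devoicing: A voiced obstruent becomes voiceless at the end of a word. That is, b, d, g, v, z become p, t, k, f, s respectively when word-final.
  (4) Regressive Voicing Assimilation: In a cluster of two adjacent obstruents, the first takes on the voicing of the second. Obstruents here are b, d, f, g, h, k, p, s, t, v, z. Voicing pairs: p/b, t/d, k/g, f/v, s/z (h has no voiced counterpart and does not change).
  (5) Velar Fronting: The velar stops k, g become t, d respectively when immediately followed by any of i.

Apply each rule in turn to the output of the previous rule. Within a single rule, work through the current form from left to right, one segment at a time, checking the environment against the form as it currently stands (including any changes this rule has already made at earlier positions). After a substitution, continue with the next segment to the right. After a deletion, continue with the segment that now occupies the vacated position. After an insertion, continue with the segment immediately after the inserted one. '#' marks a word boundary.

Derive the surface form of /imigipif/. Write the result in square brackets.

(1) Medial Vowel Deletion: [imigipif] → [imgpf]
(2) Initial Consonant Epenthesis: [imgpf] → [timgpf]
(3) Word-Final Devoicing: no change — [timgpf]
(4) Regressive Voicing Assimilation: [timgpf] → [timkpf]
(5) Velar Fronting: no change — [timkpf]

[timkpf]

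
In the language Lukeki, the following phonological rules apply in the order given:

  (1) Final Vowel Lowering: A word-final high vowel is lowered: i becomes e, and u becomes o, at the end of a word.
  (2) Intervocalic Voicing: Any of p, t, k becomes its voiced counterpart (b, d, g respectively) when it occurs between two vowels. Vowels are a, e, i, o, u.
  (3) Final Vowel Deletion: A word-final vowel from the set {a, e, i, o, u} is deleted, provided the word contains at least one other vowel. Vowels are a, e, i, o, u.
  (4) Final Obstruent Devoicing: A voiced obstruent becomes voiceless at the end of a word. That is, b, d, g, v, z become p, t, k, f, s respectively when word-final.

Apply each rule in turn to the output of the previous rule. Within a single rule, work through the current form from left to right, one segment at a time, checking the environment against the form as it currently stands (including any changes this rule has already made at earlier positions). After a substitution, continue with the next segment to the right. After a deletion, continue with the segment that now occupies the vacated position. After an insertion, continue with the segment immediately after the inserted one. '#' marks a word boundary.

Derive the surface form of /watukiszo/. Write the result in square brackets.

(1) Final Vowel Lowering: no change — [watukiszo]
(2) Intervocalic Voicing: [watukiszo] → [wadugiszo]
(3) Final Vowel Deletion: [wadugiszo] → [wadugisz]
(4) Final Obstruent Devoicing: [wadugisz] → [wadugiss]

[wadugiss]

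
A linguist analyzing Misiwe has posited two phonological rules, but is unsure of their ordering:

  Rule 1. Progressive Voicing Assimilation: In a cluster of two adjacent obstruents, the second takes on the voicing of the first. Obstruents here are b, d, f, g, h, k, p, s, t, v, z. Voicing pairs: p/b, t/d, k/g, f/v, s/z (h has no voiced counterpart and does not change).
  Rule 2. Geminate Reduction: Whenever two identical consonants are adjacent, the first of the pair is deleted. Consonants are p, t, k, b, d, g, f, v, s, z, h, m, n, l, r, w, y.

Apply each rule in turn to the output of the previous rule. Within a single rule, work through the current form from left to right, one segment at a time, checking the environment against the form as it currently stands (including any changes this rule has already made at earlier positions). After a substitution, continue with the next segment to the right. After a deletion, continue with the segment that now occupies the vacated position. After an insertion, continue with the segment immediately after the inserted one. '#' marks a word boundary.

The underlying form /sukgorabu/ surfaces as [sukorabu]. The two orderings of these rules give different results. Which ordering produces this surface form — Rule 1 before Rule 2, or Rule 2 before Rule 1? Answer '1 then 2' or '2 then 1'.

1 then 2

Order 1 then 2:
  1 Progressive Voicing Assimilation: [sukgorabu] → [sukkorabu]
  2 Geminate Reduction: [sukkorabu] → [sukorabu]
  result: [sukorabu]
Order 2 then 1:
  2 Geminate Reduction: no change — [sukgorabu]
  1 Progressive Voicing Assimilation: [sukgorabu] → [sukkorabu]
  result: [sukkorabu]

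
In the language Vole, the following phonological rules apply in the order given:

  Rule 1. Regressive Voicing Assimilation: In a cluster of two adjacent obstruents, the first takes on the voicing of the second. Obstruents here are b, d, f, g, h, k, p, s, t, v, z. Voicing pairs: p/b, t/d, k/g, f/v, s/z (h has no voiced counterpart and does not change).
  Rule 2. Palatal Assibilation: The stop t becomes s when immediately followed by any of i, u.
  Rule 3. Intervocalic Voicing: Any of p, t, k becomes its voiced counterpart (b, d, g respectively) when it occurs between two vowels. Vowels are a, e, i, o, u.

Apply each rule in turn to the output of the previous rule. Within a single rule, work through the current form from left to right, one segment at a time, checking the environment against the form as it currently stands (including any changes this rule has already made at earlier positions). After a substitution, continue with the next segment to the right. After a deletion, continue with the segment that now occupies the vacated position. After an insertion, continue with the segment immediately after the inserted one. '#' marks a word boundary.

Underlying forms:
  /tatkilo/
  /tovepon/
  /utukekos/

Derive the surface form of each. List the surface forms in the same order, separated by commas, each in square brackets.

[tatkilo], [tovebon], [usugegos]

/tatkilo/:
  Rule 1 Regressive Voicing Assimilation: no change — [tatkilo]
  Rule 2 Palatal Assibilation: no change — [tatkilo]
  Rule 3 Intervocalic Voicing: no change — [tatkilo]
/tovepon/:
  Rule 1 Regressive Voicing Assimilation: no change — [tovepon]
  Rule 2 Palatal Assibilation: no change — [tovepon]
  Rule 3 Intervocalic Voicing: [tovepon] → [tovebon]
/utukekos/:
  Rule 1 Regressive Voicing Assimilation: no change — [utukekos]
  Rule 2 Palatal Assibilation: [utukekos] → [usukekos]
  Rule 3 Intervocalic Voicing: [usukekos] → [usugegos]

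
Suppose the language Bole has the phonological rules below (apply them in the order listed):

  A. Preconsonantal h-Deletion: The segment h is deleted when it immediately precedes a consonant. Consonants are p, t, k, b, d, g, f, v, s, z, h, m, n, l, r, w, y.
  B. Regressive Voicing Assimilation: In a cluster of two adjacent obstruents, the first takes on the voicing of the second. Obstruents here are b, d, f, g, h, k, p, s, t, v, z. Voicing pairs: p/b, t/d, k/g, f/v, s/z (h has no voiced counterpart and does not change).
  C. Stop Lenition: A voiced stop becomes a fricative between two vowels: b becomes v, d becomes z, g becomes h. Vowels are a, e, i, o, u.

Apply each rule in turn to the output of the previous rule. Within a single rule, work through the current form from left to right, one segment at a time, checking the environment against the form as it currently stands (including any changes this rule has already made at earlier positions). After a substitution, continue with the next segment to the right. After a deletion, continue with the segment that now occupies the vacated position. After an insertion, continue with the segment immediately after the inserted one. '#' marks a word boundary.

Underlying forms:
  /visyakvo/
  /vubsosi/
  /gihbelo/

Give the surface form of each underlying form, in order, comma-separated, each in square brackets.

[visyagvo], [vupsosi], [givelo]

/visyakvo/:
  A Preconsonantal h-Deletion: no change — [visyakvo]
  B Regressive Voicing Assimilation: [visyakvo] → [visyagvo]
  C Stop Lenition: no change — [visyagvo]
/vubsosi/:
  A Preconsonantal h-Deletion: no change — [vubsosi]
  B Regressive Voicing Assimilation: [vubsosi] → [vupsosi]
  C Stop Lenition: no change — [vupsosi]
/gihbelo/:
  A Preconsonantal h-Deletion: [gihbelo] → [gibelo]
  B Regressive Voicing Assimilation: no change — [gibelo]
  C Stop Lenition: [gibelo] → [givelo]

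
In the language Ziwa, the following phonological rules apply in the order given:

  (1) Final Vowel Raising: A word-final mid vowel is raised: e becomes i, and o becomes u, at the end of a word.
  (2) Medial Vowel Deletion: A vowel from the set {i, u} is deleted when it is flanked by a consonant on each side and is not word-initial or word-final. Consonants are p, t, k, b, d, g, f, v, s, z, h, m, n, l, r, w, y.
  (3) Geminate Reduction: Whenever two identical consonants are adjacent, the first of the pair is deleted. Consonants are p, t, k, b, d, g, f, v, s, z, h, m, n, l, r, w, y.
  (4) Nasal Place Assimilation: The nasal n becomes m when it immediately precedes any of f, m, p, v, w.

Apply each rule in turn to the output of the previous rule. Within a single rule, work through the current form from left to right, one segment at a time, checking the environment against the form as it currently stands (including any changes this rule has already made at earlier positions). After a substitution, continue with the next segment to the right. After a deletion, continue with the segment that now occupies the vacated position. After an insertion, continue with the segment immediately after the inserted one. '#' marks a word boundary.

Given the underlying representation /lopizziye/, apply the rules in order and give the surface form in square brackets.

(1) Final Vowel Raising: [lopizziye] → [lopizziyi]
(2) Medial Vowel Deletion: [lopizziyi] → [lopzzyi]
(3) Geminate Reduction: [lopzzyi] → [lopzyi]
(4) Nasal Place Assimilation: no change — [lopzyi]

[lopzyi]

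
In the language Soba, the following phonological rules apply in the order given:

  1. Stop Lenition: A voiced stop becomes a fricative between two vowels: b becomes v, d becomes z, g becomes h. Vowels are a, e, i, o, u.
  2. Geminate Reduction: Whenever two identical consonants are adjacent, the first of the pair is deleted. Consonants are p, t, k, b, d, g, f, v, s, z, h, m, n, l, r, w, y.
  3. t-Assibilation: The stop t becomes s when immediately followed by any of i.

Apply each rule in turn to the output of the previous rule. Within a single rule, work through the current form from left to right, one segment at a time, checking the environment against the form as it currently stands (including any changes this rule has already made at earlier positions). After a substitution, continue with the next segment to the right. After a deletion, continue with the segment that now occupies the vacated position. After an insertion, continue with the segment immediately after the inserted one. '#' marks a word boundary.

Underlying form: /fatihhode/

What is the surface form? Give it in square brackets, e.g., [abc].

1 Stop Lenition: [fatihhode] → [fatihhoze]
2 Geminate Reduction: [fatihhoze] → [fatihoze]
3 t-Assibilation: [fatihoze] → [fasihoze]

[fasihoze]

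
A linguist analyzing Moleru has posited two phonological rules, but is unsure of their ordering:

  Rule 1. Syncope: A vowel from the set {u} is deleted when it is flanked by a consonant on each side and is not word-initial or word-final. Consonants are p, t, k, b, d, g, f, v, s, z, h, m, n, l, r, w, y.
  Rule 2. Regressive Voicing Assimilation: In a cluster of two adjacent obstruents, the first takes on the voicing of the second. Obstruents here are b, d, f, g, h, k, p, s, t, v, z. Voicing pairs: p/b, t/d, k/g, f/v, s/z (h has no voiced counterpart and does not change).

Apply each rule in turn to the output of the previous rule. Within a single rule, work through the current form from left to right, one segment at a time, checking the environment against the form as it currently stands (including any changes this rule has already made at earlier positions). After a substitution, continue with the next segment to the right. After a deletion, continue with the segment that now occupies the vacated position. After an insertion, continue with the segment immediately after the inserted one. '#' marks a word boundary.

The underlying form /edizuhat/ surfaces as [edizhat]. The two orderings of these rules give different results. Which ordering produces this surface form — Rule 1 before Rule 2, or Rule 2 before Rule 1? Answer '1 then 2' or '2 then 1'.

2 then 1

Order 1 then 2:
  1 Syncope: [edizuhat] → [edizhat]
  2 Regressive Voicing Assimilation: [edizhat] → [edishat]
  result: [edishat]
Order 2 then 1:
  2 Regressive Voicing Assimilation: no change — [edizuhat]
  1 Syncope: [edizuhat] → [edizhat]
  result: [edizhat]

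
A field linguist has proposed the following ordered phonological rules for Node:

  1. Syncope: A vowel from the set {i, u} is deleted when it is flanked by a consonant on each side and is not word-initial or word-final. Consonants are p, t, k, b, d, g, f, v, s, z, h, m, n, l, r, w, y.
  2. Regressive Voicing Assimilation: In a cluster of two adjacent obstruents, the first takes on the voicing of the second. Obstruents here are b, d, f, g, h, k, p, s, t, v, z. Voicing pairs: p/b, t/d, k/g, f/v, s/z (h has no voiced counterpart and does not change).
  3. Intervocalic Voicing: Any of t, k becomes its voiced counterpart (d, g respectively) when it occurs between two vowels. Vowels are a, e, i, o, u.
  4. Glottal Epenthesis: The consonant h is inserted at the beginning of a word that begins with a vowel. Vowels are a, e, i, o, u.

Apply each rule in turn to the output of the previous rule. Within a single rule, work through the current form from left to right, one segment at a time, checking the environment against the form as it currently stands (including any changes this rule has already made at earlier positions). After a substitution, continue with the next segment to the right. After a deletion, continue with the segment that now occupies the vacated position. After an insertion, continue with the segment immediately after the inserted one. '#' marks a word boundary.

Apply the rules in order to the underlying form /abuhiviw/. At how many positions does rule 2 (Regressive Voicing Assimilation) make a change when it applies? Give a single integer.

1

1 Syncope: [abuhiviw] → [abhvw]
2 Regressive Voicing Assimilation: [abhvw] → [aphvw]
3 Intervocalic Voicing: no change — [aphvw]
4 Glottal Epenthesis: [aphvw] → [haphvw]
Rule 2 changed 1 position(s).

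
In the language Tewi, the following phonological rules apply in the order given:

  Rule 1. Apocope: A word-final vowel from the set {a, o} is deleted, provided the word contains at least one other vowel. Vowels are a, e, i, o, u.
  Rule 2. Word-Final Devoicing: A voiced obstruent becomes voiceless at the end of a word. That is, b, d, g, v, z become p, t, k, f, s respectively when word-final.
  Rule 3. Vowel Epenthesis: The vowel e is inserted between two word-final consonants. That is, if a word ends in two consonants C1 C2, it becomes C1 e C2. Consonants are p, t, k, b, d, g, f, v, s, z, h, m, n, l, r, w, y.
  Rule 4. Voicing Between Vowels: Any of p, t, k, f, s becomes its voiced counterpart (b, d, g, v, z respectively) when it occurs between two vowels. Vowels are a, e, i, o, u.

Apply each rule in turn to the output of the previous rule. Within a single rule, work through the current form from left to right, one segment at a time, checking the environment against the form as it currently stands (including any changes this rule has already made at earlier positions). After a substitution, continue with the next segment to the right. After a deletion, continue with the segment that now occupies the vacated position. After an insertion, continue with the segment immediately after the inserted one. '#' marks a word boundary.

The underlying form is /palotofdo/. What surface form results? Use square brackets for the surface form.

[palodovet]

Rule 1 Apocope: [palotofdo] → [palotofd]
Rule 2 Word-Final Devoicing: [palotofd] → [palotoft]
Rule 3 Vowel Epenthesis: [palotoft] → [palotofet]
Rule 4 Voicing Between Vowels: [palotofet] → [palodovet]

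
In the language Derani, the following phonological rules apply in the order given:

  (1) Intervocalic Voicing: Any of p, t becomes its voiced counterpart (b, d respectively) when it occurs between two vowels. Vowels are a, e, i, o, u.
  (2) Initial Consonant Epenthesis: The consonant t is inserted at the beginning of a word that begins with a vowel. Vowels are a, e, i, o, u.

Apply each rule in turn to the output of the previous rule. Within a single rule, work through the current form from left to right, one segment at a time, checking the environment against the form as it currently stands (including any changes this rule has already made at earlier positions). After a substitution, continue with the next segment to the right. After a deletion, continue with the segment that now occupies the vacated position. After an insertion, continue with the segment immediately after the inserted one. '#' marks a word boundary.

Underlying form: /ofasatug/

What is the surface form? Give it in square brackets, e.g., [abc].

[tofasadug]

(1) Intervocalic Voicing: [ofasatug] → [ofasadug]
(2) Initial Consonant Epenthesis: [ofasadug] → [tofasadug]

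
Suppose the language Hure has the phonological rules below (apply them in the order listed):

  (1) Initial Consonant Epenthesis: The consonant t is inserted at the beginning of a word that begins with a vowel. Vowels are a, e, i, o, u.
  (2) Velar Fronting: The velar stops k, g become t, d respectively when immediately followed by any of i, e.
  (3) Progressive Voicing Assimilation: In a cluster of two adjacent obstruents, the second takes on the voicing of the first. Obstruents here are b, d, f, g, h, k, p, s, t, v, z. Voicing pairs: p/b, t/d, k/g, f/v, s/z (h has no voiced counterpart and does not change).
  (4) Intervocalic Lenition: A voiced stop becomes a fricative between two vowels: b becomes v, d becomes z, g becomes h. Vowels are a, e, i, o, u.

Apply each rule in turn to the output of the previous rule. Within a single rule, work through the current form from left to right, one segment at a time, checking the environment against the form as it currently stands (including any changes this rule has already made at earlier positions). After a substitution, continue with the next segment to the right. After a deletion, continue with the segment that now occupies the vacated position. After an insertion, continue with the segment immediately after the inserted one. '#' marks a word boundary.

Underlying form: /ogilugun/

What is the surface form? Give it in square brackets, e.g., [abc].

(1) Initial Consonant Epenthesis: [ogilugun] → [togilugun]
(2) Velar Fronting: [togilugun] → [todilugun]
(3) Progressive Voicing Assimilation: no change — [todilugun]
(4) Intervocalic Lenition: [todilugun] → [toziluhun]

[toziluhun]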